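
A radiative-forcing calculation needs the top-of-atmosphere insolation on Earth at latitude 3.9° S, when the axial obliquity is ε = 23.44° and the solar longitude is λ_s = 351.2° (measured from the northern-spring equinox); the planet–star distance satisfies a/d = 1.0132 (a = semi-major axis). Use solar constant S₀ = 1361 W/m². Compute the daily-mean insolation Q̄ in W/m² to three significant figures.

Q̄ ≈ 446 W/m²

Solar declination: sin δ = sin ε · sin λ_s = sin 23.44° × sin 351.2° = -0.06086, so δ = -3.489°.
cos H₀ = −tan(-3.9°) tan(-3.489°) = -0.0042, H₀ = 1.5750 rad.
Bracket: H₀ sin φ sin δ + cos φ cos δ sin H₀ = 1.5750×-0.06802×-0.06086 + 0.99768×0.99815×0.99999 = 0.006520 + 0.995824 = 1.002344.
Inverse-square distance factor (a/d)² = 1.0132² = 1.026574.
Q̄ = (S₀/π) × 1.026574 × [bracket] = (1361/π) × 1.026574 × 1.002344 = 445.8 W/m².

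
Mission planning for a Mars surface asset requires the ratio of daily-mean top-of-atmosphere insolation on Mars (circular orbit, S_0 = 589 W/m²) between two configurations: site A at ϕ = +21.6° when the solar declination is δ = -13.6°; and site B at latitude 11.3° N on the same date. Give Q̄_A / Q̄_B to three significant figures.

Q̄_A / Q̄_B ≈ 0.875

— Configuration A (ϕ=+21.6°):
cos h₀ = −tan(+21.6°) tan(-13.600°) = 0.0958, h₀ = 1.4749 rad.
Bracket: h₀ sin ϕ sin δ + cos ϕ cos δ sin h₀ = 1.4749×0.36812×-0.23514 + 0.92978×0.97196×0.99540 = -0.127667 + 0.899552 = 0.771885.
Q̄ = (S_0/π) × [bracket] = (589/π) × 0.771885 = 144.72 W/m².
— Configuration B (ϕ=+11.3°):
cos h₀ = −tan(+11.3°) tan(-13.600°) = 0.0483, h₀ = 1.5224 rad.
Bracket: h₀ sin ϕ sin δ + cos ϕ cos δ sin h₀ = 1.5224×0.19595×-0.23514 + 0.98061×0.97196×0.99883 = -0.070146 + 0.951999 = 0.881853.
Q̄ = (S_0/π) × [bracket] = (589/π) × 0.881853 = 165.33 W/m².
Ratio Q̄_A / Q̄_B = 144.72 / 165.33 = 0.8753.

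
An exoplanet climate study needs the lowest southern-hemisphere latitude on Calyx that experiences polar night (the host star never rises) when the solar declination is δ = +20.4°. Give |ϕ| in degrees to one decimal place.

Polar night requires cos h₀ = −tan ϕ tan δ ≥ 1, i.e. tan ϕ tan δ ≤ −1.
The boundary is |tan ϕ| · |tan δ| = 1, so |ϕ| = 90° − |δ| = 90° − 20.4° = 69.6° in the southern hemisphere.

|ϕ| = 69.6°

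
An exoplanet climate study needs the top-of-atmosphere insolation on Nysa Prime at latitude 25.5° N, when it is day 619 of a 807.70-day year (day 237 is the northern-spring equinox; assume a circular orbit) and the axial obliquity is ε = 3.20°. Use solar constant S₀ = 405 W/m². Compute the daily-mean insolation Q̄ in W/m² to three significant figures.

Solar longitude: λ_s = 360° × (619 − 237)/807.70 = 170.261°.
sin δ = sin 3.20° × sin 170.261° = 0.00944, so δ = +0.541°.
cos H₀ = −tan(+25.5°) tan(+0.541°) = -0.0045, H₀ = 1.5753 rad.
Bracket: H₀ sin φ sin δ + cos φ cos δ sin H₀ = 1.5753×0.43051×0.00944 + 0.90259×0.99996×0.99999 = 0.006402 + 0.902545 = 0.908947.
Q̄ = (S₀/π) × [bracket] = (405/π) × 0.908947 = 117.2 W/m².

Q̄ ≈ 117 W/m²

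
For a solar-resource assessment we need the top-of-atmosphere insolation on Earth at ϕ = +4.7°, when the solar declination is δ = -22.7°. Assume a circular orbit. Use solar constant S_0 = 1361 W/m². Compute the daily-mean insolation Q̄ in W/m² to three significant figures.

cos h₀ = −tan(+4.7°) tan(-22.700°) = 0.0344, h₀ = 1.5364 rad.
Bracket: h₀ sin ϕ sin δ + cos ϕ cos δ sin h₀ = 1.5364×0.08194×-0.38591 + 0.99664×0.92254×0.99941 = -0.048583 + 0.918898 = 0.870315.
Q̄ = (S_0/π) × [bracket] = (1361/π) × 0.870315 = 377.0 W/m².

Q̄ ≈ 377 W/m²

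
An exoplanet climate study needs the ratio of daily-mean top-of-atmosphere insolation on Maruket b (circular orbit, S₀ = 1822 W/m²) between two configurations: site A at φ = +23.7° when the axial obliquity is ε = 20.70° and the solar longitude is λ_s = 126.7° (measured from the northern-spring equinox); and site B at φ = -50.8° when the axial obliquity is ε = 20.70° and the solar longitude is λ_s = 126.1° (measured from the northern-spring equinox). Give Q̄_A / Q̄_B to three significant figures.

Q̄_A / Q̄_B ≈ 3.56

— Configuration A (φ=+23.7°):
Solar declination: sin δ = sin ε · sin λ_s = sin 20.70° × sin 126.7° = 0.28341, so δ = +16.464°.
cos H₀ = −tan(+23.7°) tan(+16.464°) = -0.1297, H₀ = 1.7009 rad.
Bracket: H₀ sin φ sin δ + cos φ cos δ sin H₀ = 1.7009×0.40195×0.28341 + 0.91566×0.95900×0.99155 = 0.193761 + 0.870698 = 1.064459.
Q̄ = (S₀/π) × [bracket] = (1822/π) × 1.064459 = 617.34 W/m².
— Configuration B (φ=-50.8°):
Solar declination: sin δ = sin ε · sin λ_s = sin 20.70° × sin 126.1° = 0.28560, so δ = +16.595°.
cos H₀ = −tan(-50.8°) tan(+16.595°) = 0.3654, H₀ = 1.1967 rad.
Bracket: H₀ sin φ sin δ + cos φ cos δ sin H₀ = 1.1967×-0.77494×0.28560 + 0.63203×0.95835×0.93085 = -0.264857 + 0.563821 = 0.298964.
Q̄ = (S₀/π) × [bracket] = (1822/π) × 0.298964 = 173.39 W/m².
Ratio Q̄_A / Q̄_B = 617.34 / 173.39 = 3.560.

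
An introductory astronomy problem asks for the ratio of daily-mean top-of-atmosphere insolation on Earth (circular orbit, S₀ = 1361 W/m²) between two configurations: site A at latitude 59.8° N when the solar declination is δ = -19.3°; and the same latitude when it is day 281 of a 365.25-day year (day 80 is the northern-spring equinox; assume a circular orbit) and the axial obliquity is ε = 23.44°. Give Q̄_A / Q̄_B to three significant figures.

Q̄_A / Q̄_B ≈ 0.335

— Configuration A (φ=+59.8°):
cos H₀ = −tan(+59.8°) tan(-19.300°) = 0.6017, H₀ = 0.9252 rad.
Bracket: H₀ sin φ sin δ + cos φ cos δ sin H₀ = 0.9252×0.86427×-0.33051 + 0.50302×0.94380×0.79873 = -0.264283 + 0.379197 = 0.114914.
Q̄ = (S₀/π) × [bracket] = (1361/π) × 0.114914 = 49.783 W/m².
— Configuration B (φ=+59.8°):
Solar longitude: λ_s = 360° × (281 − 80)/365.25 = 198.111°.
sin δ = sin 23.44° × sin 198.111° = -0.12366, so δ = -7.103°.
cos H₀ = −tan(+59.8°) tan(-7.103°) = 0.2141, H₀ = 1.3550 rad.
Bracket: H₀ sin φ sin δ + cos φ cos δ sin H₀ = 1.3550×0.86427×-0.12366 + 0.50302×0.99233×0.97681 = -0.144816 + 0.487586 = 0.342770.
Q̄ = (S₀/π) × [bracket] = (1361/π) × 0.342770 = 148.49 W/m².
Ratio Q̄_A / Q̄_B = 49.783 / 148.49 = 0.3353.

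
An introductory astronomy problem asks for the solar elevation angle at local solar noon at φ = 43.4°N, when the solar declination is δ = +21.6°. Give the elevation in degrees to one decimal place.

68.2°

At local noon the hour angle is zero, so the zenith angle equals |φ − δ| = |+43.4° − (+21.600°)| = 21.800°.
Elevation = 90° − 21.800° = 68.2°.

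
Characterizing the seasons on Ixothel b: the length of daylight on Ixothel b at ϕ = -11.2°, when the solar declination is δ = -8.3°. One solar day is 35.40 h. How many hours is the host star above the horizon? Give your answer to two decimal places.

18.03 h

cos h₀ = −tan ϕ · tan δ = −tan(-11.2°) × tan(-8.300°) = -0.0289, so h₀ = 1.5997 rad = 91.66°.
Daylight = 2h₀/(2π) × 35.40 h = (1.5997/π) × 35.40 = 18.03 h.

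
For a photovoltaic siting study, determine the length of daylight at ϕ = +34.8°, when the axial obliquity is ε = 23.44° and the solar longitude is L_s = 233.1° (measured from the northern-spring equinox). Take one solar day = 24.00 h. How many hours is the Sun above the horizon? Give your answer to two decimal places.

10.20 h

Solar declination: sin δ = sin ε · sin L_s = sin 23.44° × sin 233.1° = -0.31811, so δ = -18.548°.
cos h₀ = −tan ϕ · tan δ = −tan(+34.8°) × tan(-18.548°) = 0.2332, so h₀ = 1.3354 rad = 76.51°.
Daylight = 2h₀/(2π) × 24.00 h = (1.3354/π) × 24.00 = 10.20 h.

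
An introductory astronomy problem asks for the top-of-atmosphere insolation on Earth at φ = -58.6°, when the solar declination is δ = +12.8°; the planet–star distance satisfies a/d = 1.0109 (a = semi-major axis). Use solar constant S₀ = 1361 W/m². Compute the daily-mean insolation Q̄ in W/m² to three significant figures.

Q̄ ≈ 109 W/m²

cos H₀ = −tan(-58.6°) tan(+12.800°) = 0.3722, H₀ = 1.1894 rad.
Bracket: H₀ sin φ sin δ + cos φ cos δ sin H₀ = 1.1894×-0.85355×0.22155 + 0.52101×0.97515×0.92815 = -0.224920 + 0.471559 = 0.246639.
Inverse-square distance factor (a/d)² = 1.0109² = 1.021919.
Q̄ = (S₀/π) × 1.021919 × [bracket] = (1361/π) × 1.021919 × 0.246639 = 109.2 W/m².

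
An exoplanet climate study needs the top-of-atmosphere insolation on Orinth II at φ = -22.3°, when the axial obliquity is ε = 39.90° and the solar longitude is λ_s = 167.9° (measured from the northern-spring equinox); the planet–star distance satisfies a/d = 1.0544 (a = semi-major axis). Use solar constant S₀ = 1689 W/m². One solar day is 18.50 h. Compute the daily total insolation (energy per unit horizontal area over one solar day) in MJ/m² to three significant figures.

33.4 MJ/m²

Solar declination: sin δ = sin ε · sin λ_s = sin 39.90° × sin 167.9° = 0.13446, so δ = +7.727°.
cos H₀ = −tan(-22.3°) tan(+7.727°) = 0.0557, H₀ = 1.5151 rad.
Bracket: H₀ sin φ sin δ + cos φ cos δ sin H₀ = 1.5151×-0.37946×0.13446 + 0.92521×0.99092×0.99845 = -0.077304 + 0.915388 = 0.838084.
Inverse-square distance factor (a/d)² = 1.0544² = 1.111759.
Q̄ = (S₀/π) × 1.111759 × [bracket] = (1689/π) × 1.111759 × 0.838084 = 500.93 W/m².
Daily total = Q̄ × 18.50 h × 3600 s/h = 500.93 × 18.50 × 3600 / 10⁶ = 33.36 MJ/m².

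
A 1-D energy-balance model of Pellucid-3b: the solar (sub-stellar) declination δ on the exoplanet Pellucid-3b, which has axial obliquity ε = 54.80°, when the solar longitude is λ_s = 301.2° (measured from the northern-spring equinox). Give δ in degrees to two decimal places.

δ = -44.34°

sin δ = sin ε · sin λ_s = sin 54.80° × sin 301.2° = -0.698957.
δ = arcsin(-0.698957) = -44.34°.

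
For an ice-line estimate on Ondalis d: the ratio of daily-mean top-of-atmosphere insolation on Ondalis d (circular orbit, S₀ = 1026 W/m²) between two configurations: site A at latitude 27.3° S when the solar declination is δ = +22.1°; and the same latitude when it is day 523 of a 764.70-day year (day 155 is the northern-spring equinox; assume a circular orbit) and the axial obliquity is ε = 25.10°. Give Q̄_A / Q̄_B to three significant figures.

Q̄_A / Q̄_B ≈ 0.670

— Configuration A (φ=-27.3°):
cos H₀ = −tan(-27.3°) tan(+22.100°) = 0.2096, H₀ = 1.3596 rad.
Bracket: H₀ sin φ sin δ + cos φ cos δ sin H₀ = 1.3596×-0.45865×0.37622 + 0.88862×0.92653×0.97779 = -0.234603 + 0.805047 = 0.570444.
Q̄ = (S₀/π) × [bracket] = (1026/π) × 0.570444 = 186.30 W/m².
— Configuration B (φ=-27.3°):
Solar longitude: λ_s = 360° × (523 − 155)/764.70 = 173.244°.
sin δ = sin 25.10° × sin 173.244° = 0.04990, so δ = +2.860°.
cos H₀ = −tan(-27.3°) tan(+2.860°) = 0.0258, H₀ = 1.5450 rad.
Bracket: H₀ sin φ sin δ + cos φ cos δ sin H₀ = 1.5450×-0.45865×0.04990 + 0.88862×0.99875×0.99967 = -0.035360 + 0.887216 = 0.851856.
Q̄ = (S₀/π) × [bracket] = (1026/π) × 0.851856 = 278.20 W/m².
Ratio Q̄_A / Q̄_B = 186.30 / 278.20 = 0.6697.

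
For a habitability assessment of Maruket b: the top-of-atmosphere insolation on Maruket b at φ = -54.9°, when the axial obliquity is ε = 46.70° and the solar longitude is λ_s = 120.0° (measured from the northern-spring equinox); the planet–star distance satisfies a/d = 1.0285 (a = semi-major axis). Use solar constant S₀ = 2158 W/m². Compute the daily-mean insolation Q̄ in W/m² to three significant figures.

Solar declination: sin δ = sin ε · sin λ_s = sin 46.70° × sin 120.0° = 0.63027, so δ = +39.070°.
cos H₀ = −tan(-54.9°) tan(+39.070°) = 1.1551 ≥ 1 ⇒ polar night, H₀ = 0 and Q̄ = 0.
Inverse-square distance factor (a/d)² = 1.0285² = 1.057812.

Q̄ ≈ 0.00 W/m²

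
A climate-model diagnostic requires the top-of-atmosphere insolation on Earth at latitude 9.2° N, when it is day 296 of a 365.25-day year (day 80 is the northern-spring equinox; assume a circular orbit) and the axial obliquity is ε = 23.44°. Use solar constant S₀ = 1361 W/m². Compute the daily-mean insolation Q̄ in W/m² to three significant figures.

Q̄ ≈ 394 W/m²

Solar longitude: λ_s = 360° × (296 − 80)/365.25 = 212.895°.
sin δ = sin 23.44° × sin 212.895° = -0.21604, so δ = -12.477°.
cos H₀ = −tan(+9.2°) tan(-12.477°) = 0.0358, H₀ = 1.5350 rad.
Bracket: H₀ sin φ sin δ + cos φ cos δ sin H₀ = 1.5350×0.15988×-0.21604 + 0.98714×0.97638×0.99936 = -0.053020 + 0.963207 = 0.910187.
Q̄ = (S₀/π) × [bracket] = (1361/π) × 0.910187 = 394.3 W/m².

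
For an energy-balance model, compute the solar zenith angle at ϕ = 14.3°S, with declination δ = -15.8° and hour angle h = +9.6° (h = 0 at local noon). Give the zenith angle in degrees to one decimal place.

θ_z = 9.4°

cos θ_z = sin ϕ sin δ + cos ϕ cos δ cos h = 0.067253 + 0.919347 = 0.986600.
θ_z = arccos(0.986600) = 9.4°.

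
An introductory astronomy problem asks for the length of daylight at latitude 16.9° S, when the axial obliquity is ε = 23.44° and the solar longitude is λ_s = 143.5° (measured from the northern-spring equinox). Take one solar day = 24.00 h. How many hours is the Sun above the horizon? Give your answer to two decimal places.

Solar declination: sin δ = sin ε · sin λ_s = sin 23.44° × sin 143.5° = 0.23661, so δ = +13.687°.
cos H₀ = −tan φ · tan δ = −tan(-16.9°) × tan(+13.687°) = 0.0740, so H₀ = 1.4967 rad = 85.76°.
Daylight = 2H₀/(2π) × 24.00 h = (1.4967/π) × 24.00 = 11.43 h.

11.43 h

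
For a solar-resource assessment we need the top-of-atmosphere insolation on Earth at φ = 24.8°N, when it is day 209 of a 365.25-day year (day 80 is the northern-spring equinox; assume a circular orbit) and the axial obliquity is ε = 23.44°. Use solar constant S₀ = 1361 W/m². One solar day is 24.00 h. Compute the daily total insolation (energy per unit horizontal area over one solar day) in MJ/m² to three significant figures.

40.4 MJ/m²

Solar longitude: λ_s = 360° × (209 − 80)/365.25 = 127.146°.
sin δ = sin 23.44° × sin 127.146° = 0.31708, so δ = +18.486°.
cos H₀ = −tan(+24.8°) tan(+18.486°) = -0.1545, H₀ = 1.7259 rad.
Bracket: H₀ sin φ sin δ + cos φ cos δ sin H₀ = 1.7259×0.41945×0.31708 + 0.90778×0.94840×0.98800 = 0.229543 + 0.850607 = 1.080150.
Q̄ = (S₀/π) × [bracket] = (1361/π) × 1.080150 = 467.94 W/m².
Daily total = Q̄ × 24.00 h × 3600 s/h = 467.94 × 24.00 × 3600 / 10⁶ = 40.43 MJ/m².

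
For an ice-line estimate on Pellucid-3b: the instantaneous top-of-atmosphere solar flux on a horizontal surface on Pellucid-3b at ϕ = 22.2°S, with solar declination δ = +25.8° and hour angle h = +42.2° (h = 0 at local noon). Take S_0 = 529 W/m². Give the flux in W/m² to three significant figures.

cos θ_z = sin ϕ sin δ + cos ϕ cos δ cos h = -0.164448 + 0.617519 = 0.453071.
Flux = S_0 · cos θ_z = 529 × 0.453071 = 239.7 W/m².

240 W/m²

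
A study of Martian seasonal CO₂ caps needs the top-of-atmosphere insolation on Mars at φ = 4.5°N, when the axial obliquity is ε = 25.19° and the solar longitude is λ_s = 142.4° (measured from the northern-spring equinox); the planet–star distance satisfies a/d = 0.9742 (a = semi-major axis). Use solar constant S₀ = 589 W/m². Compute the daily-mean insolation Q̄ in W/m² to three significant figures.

Q̄ ≈ 177 W/m²

Solar declination: sin δ = sin ε · sin λ_s = sin 25.19° × sin 142.4° = 0.25969, so δ = +15.052°.
cos H₀ = −tan(+4.5°) tan(+15.052°) = -0.0212, H₀ = 1.5920 rad.
Bracket: H₀ sin φ sin δ + cos φ cos δ sin H₀ = 1.5920×0.07846×0.25969 + 0.99692×0.96569×0.99978 = 0.032437 + 0.962504 = 0.994941.
Inverse-square distance factor (a/d)² = 0.9742² = 0.949066.
Q̄ = (S₀/π) × 0.949066 × [bracket] = (589/π) × 0.949066 × 0.994941 = 177.0 W/m².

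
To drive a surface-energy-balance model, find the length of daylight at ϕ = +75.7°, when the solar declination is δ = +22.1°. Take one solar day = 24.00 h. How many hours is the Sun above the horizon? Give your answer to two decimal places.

24.00 h

Sunrise equation: cos h₀ = −tan ϕ · tan δ = -1.5930 ≤ −1, so the Sun never sets (polar day) and h₀ = π.
Daylight = 2h₀/(2π) × 24.00 h = (3.1416/π) × 24.00 = 24.00 h.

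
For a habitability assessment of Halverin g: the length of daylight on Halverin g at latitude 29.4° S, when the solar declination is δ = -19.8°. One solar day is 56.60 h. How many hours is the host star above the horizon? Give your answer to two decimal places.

cos H₀ = −tan φ · tan δ = −tan(-29.4°) × tan(-19.800°) = -0.2029, so H₀ = 1.7751 rad = 101.70°.
Daylight = 2H₀/(2π) × 56.60 h = (1.7751/π) × 56.60 = 31.98 h.

31.98 h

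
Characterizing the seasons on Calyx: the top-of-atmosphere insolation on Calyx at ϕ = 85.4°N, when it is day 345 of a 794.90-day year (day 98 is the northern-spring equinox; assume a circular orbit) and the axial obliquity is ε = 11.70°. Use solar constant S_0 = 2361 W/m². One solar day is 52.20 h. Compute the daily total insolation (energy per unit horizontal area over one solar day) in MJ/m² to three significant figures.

Solar longitude: L_s = 360° × (345 − 98)/794.90 = 111.863°.
sin δ = sin 11.70° × sin 111.863° = 0.18820, so δ = +10.848°.
cos h₀ = −tan(+85.4°) tan(+10.848°) = -2.3817 ≤ −1 ⇒ polar day, h₀ = π.
Bracket: h₀ sin ϕ sin δ + cos ϕ cos δ sin h₀ = 3.1416×0.99678×0.18820 + 0.08020×0.98213×0.00000 = 0.589345 + 0.000000 = 0.589345.
Q̄ = (S_0/π) × [bracket] = (2361/π) × 0.589345 = 442.91 W/m².
Daily total = Q̄ × 52.20 h × 3600 s/h = 442.91 × 52.20 × 3600 / 10⁶ = 83.23 MJ/m².

83.2 MJ/m²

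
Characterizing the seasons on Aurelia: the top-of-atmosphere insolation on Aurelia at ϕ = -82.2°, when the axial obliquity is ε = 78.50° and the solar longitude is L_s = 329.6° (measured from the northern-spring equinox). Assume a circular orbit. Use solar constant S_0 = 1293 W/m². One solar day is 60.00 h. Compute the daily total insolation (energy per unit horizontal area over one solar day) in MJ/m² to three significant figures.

Solar declination: sin δ = sin ε · sin L_s = sin 78.50° × sin 329.6° = -0.49587, so δ = -29.727°.
cos h₀ = −tan(-82.2°) tan(-29.727°) = -4.1686 ≤ −1 ⇒ polar day, h₀ = π.
Bracket: h₀ sin ϕ sin δ + cos ϕ cos δ sin h₀ = 3.1416×-0.99075×-0.49587 + 0.13572×0.86839×0.00000 = 1.543415 + 0.000000 = 1.543415.
Q̄ = (S_0/π) × [bracket] = (1293/π) × 1.543415 = 635.23 W/m².
Daily total = Q̄ × 60.00 h × 3600 s/h = 635.23 × 60.00 × 3600 / 10⁶ = 137.2 MJ/m².

137 MJ/m²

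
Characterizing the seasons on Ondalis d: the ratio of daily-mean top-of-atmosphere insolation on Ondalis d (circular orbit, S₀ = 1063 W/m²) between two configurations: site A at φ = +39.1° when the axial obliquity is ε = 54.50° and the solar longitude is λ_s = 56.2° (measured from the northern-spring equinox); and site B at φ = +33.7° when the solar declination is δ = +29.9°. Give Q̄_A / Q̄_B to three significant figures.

Q̄_A / Q̄_B ≈ 1.17

— Configuration A (φ=+39.1°):
Solar declination: sin δ = sin ε · sin λ_s = sin 54.50° × sin 56.2° = 0.67652, so δ = +42.572°.
cos H₀ = −tan(+39.1°) tan(+42.572°) = -0.7466, H₀ = 2.4137 rad.
Bracket: H₀ sin φ sin δ + cos φ cos δ sin H₀ = 2.4137×0.63068×0.67652 + 0.77605×0.73643×0.66531 = 1.029848 + 0.380229 = 1.410077.
Q̄ = (S₀/π) × [bracket] = (1063/π) × 1.410077 = 477.12 W/m².
— Configuration B (φ=+33.7°):
cos H₀ = −tan(+33.7°) tan(+29.900°) = -0.3835, H₀ = 1.9644 rad.
Bracket: H₀ sin φ sin δ + cos φ cos δ sin H₀ = 1.9644×0.55484×0.49849 + 0.83195×0.86690×0.92354 = 0.543318 + 0.666073 = 1.209391.
Q̄ = (S₀/π) × [bracket] = (1063/π) × 1.209391 = 409.21 W/m².
Ratio Q̄_A / Q̄_B = 477.12 / 409.21 = 1.166.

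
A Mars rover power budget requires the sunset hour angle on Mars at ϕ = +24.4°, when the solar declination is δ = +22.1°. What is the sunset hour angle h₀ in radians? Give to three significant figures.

h₀ = 1.76 rad

cos h₀ = −tan ϕ · tan δ = −tan(+24.4°) × tan(+22.100°) = -0.1842, so h₀ = 1.7561 rad = 100.61°.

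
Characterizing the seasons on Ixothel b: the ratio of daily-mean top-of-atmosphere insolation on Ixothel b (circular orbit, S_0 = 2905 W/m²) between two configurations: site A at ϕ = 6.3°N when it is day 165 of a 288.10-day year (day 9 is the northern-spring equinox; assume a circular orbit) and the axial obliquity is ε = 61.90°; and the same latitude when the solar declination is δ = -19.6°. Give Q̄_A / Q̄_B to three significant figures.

— Configuration A (ϕ=+6.3°):
Solar longitude: L_s = 360° × (165 − 9)/288.10 = 194.932°.
sin δ = sin 61.90° × sin 194.932° = -0.22730, so δ = -13.138°.
cos h₀ = −tan(+6.3°) tan(-13.138°) = 0.0258, h₀ = 1.5450 rad.
Bracket: h₀ sin ϕ sin δ + cos ϕ cos δ sin h₀ = 1.5450×0.10973×-0.22730 + 0.99396×0.97382×0.99967 = -0.038535 + 0.967619 = 0.929084.
Q̄ = (S_0/π) × [bracket] = (2905/π) × 0.929084 = 859.11 W/m².
— Configuration B (ϕ=+6.3°):
cos h₀ = −tan(+6.3°) tan(-19.600°) = 0.0393, h₀ = 1.5315 rad.
Bracket: h₀ sin ϕ sin δ + cos ϕ cos δ sin h₀ = 1.5315×0.10973×-0.33545 + 0.99396×0.94206×0.99923 = -0.056373 + 0.935649 = 0.879276.
Q̄ = (S_0/π) × [bracket] = (2905/π) × 0.879276 = 813.06 W/m².
Ratio Q̄_A / Q̄_B = 859.11 / 813.06 = 1.057.

Q̄_A / Q̄_B ≈ 1.06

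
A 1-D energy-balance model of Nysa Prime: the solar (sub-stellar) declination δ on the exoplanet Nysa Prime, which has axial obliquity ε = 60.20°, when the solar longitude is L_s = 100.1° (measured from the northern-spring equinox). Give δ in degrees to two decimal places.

δ = +58.68°

sin δ = sin ε · sin L_s = sin 60.20° × sin 100.1° = 0.854318.
δ = arcsin(0.854318) = +58.68°.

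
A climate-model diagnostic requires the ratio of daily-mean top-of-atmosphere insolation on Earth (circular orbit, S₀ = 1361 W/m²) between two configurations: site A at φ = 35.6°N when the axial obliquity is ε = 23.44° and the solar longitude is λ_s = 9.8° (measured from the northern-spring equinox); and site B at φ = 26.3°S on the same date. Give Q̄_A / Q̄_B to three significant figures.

— Configuration A (φ=+35.6°):
Solar declination: sin δ = sin ε · sin λ_s = sin 23.44° × sin 9.8° = 0.06771, so δ = +3.882°.
cos H₀ = −tan(+35.6°) tan(+3.882°) = -0.0486, H₀ = 1.6194 rad.
Bracket: H₀ sin φ sin δ + cos φ cos δ sin H₀ = 1.6194×0.58212×0.06771 + 0.81310×0.99771×0.99882 = 0.063829 + 0.810281 = 0.874110.
Q̄ = (S₀/π) × [bracket] = (1361/π) × 0.874110 = 378.68 W/m².
— Configuration B (φ=-26.3°):
cos H₀ = −tan(-26.3°) tan(+3.882°) = 0.0335, H₀ = 1.5372 rad.
Bracket: H₀ sin φ sin δ + cos φ cos δ sin H₀ = 1.5372×-0.44307×0.06771 + 0.89649×0.99771×0.99944 = -0.046116 + 0.893936 = 0.847820.
Q̄ = (S₀/π) × [bracket] = (1361/π) × 0.847820 = 367.29 W/m².
Ratio Q̄_A / Q̄_B = 378.68 / 367.29 = 1.031.

Q̄_A / Q̄_B ≈ 1.03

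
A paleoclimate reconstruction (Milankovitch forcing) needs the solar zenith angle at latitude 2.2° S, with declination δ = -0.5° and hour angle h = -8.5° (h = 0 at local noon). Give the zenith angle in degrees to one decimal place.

θ_z = 8.7°

cos θ_z = sin φ sin δ + cos φ cos δ cos h = 0.000335 + 0.988249 = 0.988584.
θ_z = arccos(0.988584) = 8.7°.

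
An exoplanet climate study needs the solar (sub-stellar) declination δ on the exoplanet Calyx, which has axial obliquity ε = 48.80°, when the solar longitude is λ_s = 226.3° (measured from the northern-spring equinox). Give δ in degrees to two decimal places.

sin δ = sin ε · sin λ_s = sin 48.80° × sin 226.3° = -0.543971.
δ = arcsin(-0.543971) = -32.95°.

δ = -32.95°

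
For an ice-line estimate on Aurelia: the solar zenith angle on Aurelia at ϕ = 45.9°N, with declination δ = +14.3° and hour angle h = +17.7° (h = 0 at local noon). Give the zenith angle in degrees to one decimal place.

θ_z = 34.9°

cos θ_z = sin ϕ sin δ + cos ϕ cos δ cos h = 0.177376 + 0.642428 = 0.819804.
θ_z = arccos(0.819804) = 34.9°.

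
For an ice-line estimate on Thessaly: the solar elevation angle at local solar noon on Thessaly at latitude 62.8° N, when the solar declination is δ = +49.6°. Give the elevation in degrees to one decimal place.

At local noon the hour angle is zero, so the zenith angle equals |φ − δ| = |+62.8° − (+49.600°)| = 13.200°.
Elevation = 90° − 13.200° = 76.8°.

76.8°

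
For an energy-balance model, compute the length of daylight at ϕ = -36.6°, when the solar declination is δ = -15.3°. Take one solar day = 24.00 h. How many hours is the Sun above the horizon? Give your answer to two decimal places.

cos h₀ = −tan ϕ · tan δ = −tan(-36.6°) × tan(-15.300°) = -0.2032, so h₀ = 1.7754 rad = 101.72°.
Daylight = 2h₀/(2π) × 24.00 h = (1.7754/π) × 24.00 = 13.56 h.

13.56 h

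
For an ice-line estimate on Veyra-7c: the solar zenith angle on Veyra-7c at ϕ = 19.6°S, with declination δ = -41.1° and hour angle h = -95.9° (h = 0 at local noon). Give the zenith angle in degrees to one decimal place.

cos θ_z = sin ϕ sin δ + cos ϕ cos δ cos h = 0.220518 + -0.072972 = 0.147546.
θ_z = arccos(0.147546) = 81.5°.

θ_z = 81.5°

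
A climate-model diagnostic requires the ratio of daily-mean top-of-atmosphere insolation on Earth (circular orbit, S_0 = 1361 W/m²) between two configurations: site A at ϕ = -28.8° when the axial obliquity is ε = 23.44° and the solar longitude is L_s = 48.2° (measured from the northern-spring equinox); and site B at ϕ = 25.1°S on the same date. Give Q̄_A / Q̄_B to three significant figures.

Q̄_A / Q̄_B ≈ 0.924

— Configuration A (ϕ=-28.8°):
Solar declination: sin δ = sin ε · sin L_s = sin 23.44° × sin 48.2° = 0.29654, so δ = +17.250°.
cos h₀ = −tan(-28.8°) tan(+17.250°) = 0.1707, h₀ = 1.3993 rad.
Bracket: h₀ sin ϕ sin δ + cos ϕ cos δ sin h₀ = 1.3993×-0.48175×0.29654 + 0.87631×0.95502×0.98532 = -0.199901 + 0.824608 = 0.624707.
Q̄ = (S_0/π) × [bracket] = (1361/π) × 0.624707 = 270.64 W/m².
— Configuration B (ϕ=-25.1°):
cos h₀ = −tan(-25.1°) tan(+17.250°) = 0.1455, h₀ = 1.4248 rad.
Bracket: h₀ sin ϕ sin δ + cos ϕ cos δ sin h₀ = 1.4248×-0.42420×0.29654 + 0.90557×0.95502×0.98937 = -0.179229 + 0.855644 = 0.676415.
Q̄ = (S_0/π) × [bracket] = (1361/π) × 0.676415 = 293.04 W/m².
Ratio Q̄_A / Q̄_B = 270.64 / 293.04 = 0.9236.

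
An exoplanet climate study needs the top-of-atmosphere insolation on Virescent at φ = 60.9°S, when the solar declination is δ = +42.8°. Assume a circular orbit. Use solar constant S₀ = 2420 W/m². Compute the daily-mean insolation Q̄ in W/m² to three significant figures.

cos H₀ = −tan(-60.9°) tan(+42.800°) = 1.6637 ≥ 1 ⇒ polar night, H₀ = 0 and Q̄ = 0.

Q̄ ≈ 0.00 W/m²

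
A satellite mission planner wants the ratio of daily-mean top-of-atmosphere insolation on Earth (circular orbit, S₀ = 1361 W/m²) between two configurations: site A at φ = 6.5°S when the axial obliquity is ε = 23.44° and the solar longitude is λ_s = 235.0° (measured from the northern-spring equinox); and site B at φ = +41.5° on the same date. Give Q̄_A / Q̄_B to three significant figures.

— Configuration A (φ=-6.5°):
Solar declination: sin δ = sin ε · sin λ_s = sin 23.44° × sin 235.0° = -0.32585, so δ = -19.017°.
cos H₀ = −tan(-6.5°) tan(-19.017°) = -0.0393, H₀ = 1.6101 rad.
Bracket: H₀ sin φ sin δ + cos φ cos δ sin H₀ = 1.6101×-0.11320×-0.32585 + 0.99357×0.94542×0.99923 = 0.059391 + 0.938618 = 0.998009.
Q̄ = (S₀/π) × [bracket] = (1361/π) × 0.998009 = 432.36 W/m².
— Configuration B (φ=+41.5°):
cos H₀ = −tan(+41.5°) tan(-19.017°) = 0.3049, H₀ = 1.2609 rad.
Bracket: H₀ sin φ sin δ + cos φ cos δ sin H₀ = 1.2609×0.66262×-0.32585 + 0.74896×0.94542×0.95237 = -0.272247 + 0.674356 = 0.402109.
Q̄ = (S₀/π) × [bracket] = (1361/π) × 0.402109 = 174.20 W/m².
Ratio Q̄_A / Q̄_B = 432.36 / 174.20 = 2.482.

Q̄_A / Q̄_B ≈ 2.48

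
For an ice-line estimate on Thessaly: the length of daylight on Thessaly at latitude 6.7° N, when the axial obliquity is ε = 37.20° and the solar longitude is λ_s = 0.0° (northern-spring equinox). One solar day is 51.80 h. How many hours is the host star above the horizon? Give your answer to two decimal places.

25.90 h

Solar declination: sin δ = sin ε · sin λ_s = sin 37.20° × sin 0.0° = 0.00000, so δ = +0.000°.
cos H₀ = −tan φ · tan δ = −tan(+6.7°) × tan(+0.000°) = -0.0000, so H₀ = 1.5708 rad = 90.00°.
Daylight = 2H₀/(2π) × 51.80 h = (1.5708/π) × 51.80 = 25.90 h.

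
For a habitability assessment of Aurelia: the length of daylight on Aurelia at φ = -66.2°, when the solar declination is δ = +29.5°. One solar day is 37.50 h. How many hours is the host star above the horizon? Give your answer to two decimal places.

cos H₀ = −tan φ · tan δ = 1.2828 ≥ 1, so the host star never rises (polar night) and H₀ = 0.
Daylight = 2H₀/(2π) × 37.50 h = (0.0000/π) × 37.50 = 0.00 h.

0.00 h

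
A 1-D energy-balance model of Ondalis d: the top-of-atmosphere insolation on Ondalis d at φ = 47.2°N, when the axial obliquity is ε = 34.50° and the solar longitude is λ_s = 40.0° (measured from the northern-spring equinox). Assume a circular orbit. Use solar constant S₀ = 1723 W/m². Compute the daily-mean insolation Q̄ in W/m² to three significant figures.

Q̄ ≈ 609 W/m²

Solar declination: sin δ = sin ε · sin λ_s = sin 34.50° × sin 40.0° = 0.36408, so δ = +21.351°.
cos H₀ = −tan(+47.2°) tan(+21.351°) = -0.4221, H₀ = 2.0066 rad.
Bracket: H₀ sin φ sin δ + cos φ cos δ sin H₀ = 2.0066×0.73373×0.36408 + 0.67944×0.93137×0.90653 = 0.536036 + 0.573661 = 1.109697.
Q̄ = (S₀/π) × [bracket] = (1723/π) × 1.109697 = 608.6 W/m².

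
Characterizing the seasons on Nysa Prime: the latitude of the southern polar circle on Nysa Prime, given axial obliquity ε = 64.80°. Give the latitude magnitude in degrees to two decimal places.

25.20°

The polar circle is the lowest latitude that experiences at least one full rotation of continuous darkness at the northern-summer solstice; it lies at |φ| = 90° − ε = 90° − 64.80° = 25.20°.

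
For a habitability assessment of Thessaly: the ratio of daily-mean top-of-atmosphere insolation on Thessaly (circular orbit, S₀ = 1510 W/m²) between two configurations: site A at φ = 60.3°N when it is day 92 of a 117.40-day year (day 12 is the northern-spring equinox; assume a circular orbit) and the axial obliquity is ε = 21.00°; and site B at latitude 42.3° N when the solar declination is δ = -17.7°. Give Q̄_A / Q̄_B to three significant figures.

— Configuration A (φ=+60.3°):
Solar longitude: λ_s = 360° × (92 − 12)/117.40 = 245.315°.
sin δ = sin 21.00° × sin 245.315° = -0.32562, so δ = -19.003°.
cos H₀ = −tan(+60.3°) tan(-19.003°) = 0.6038, H₀ = 0.9226 rad.
Bracket: H₀ sin φ sin δ + cos φ cos δ sin H₀ = 0.9226×0.86863×-0.32562 + 0.49546×0.94550×0.79715 = -0.260951 + 0.373431 = 0.112480.
Q̄ = (S₀/π) × [bracket] = (1510/π) × 0.112480 = 54.063 W/m².
— Configuration B (φ=+42.3°):
cos H₀ = −tan(+42.3°) tan(-17.700°) = 0.2904, H₀ = 1.2762 rad.
Bracket: H₀ sin φ sin δ + cos φ cos δ sin H₀ = 1.2762×0.67301×-0.30403 + 0.73963×0.95266×0.95691 = -0.261130 + 0.674254 = 0.413124.
Q̄ = (S₀/π) × [bracket] = (1510/π) × 0.413124 = 198.57 W/m².
Ratio Q̄_A / Q̄_B = 54.063 / 198.57 = 0.2723.

Q̄_A / Q̄_B ≈ 0.272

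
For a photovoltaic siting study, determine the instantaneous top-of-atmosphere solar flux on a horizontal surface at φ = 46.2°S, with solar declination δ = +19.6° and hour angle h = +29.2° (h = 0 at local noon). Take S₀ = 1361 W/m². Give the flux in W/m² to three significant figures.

445 W/m²

cos θ_z = sin φ sin δ + cos φ cos δ cos h = -0.242116 + 0.569179 = 0.327063.
Flux = S₀ · cos θ_z = 1361 × 0.327063 = 445.1 W/m².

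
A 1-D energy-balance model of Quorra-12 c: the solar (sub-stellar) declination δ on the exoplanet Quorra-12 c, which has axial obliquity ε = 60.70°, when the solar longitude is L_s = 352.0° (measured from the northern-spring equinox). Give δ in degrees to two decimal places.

δ = -6.97°

sin δ = sin ε · sin L_s = sin 60.70° × sin 352.0° = -0.121369.
δ = arcsin(-0.121369) = -6.97°.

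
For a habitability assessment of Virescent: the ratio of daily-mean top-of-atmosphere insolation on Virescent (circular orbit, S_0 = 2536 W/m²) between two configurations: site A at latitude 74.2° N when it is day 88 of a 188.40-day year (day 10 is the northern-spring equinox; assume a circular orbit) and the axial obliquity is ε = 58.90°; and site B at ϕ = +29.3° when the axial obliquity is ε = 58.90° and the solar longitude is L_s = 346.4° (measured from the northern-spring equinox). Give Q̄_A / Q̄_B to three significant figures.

— Configuration A (ϕ=+74.2°):
Solar longitude: L_s = 360° × (88 − 10)/188.40 = 149.045°.
sin δ = sin 58.90° × sin 149.045° = 0.44044, so δ = +26.132°.
cos h₀ = −tan(+74.2°) tan(+26.132°) = -1.7337 ≤ −1 ⇒ polar day, h₀ = π.
Bracket: h₀ sin ϕ sin δ + cos ϕ cos δ sin h₀ = 3.1416×0.96222×0.44044 + 0.27228×0.89778×0.00000 = 1.331411 + 0.000000 = 1.331411.
Q̄ = (S_0/π) × [bracket] = (2536/π) × 1.331411 = 1074.8 W/m².
— Configuration B (ϕ=+29.3°):
Solar declination: sin δ = sin ε · sin L_s = sin 58.90° × sin 346.4° = -0.20134, so δ = -11.616°.
cos h₀ = −tan(+29.3°) tan(-11.616°) = 0.1154, h₀ = 1.4552 rad.
Bracket: h₀ sin ϕ sin δ + cos ϕ cos δ sin h₀ = 1.4552×0.48938×-0.20134 + 0.87207×0.97952×0.99332 = -0.143383 + 0.848504 = 0.705121.
Q̄ = (S_0/π) × [bracket] = (2536/π) × 0.705121 = 569.20 W/m².
Ratio Q̄_A / Q̄_B = 1074.8 / 569.20 = 1.888.

Q̄_A / Q̄_B ≈ 1.89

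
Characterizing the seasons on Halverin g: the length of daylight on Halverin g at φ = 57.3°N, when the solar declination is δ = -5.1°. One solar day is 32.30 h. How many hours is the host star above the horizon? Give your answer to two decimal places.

14.72 h

cos H₀ = −tan φ · tan δ = −tan(+57.3°) × tan(-5.100°) = 0.1390, so H₀ = 1.4313 rad = 82.01°.
Daylight = 2H₀/(2π) × 32.30 h = (1.4313/π) × 32.30 = 14.72 h.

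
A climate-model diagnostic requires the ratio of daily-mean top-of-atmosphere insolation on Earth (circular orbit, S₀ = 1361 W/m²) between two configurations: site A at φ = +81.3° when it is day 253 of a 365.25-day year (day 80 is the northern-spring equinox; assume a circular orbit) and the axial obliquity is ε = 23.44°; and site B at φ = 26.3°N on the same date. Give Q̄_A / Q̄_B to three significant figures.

Q̄_A / Q̄_B ≈ 0.284

— Configuration A (φ=+81.3°):
Solar longitude: λ_s = 360° × (253 − 80)/365.25 = 170.513°.
sin δ = sin 23.44° × sin 170.513° = 0.06556, so δ = +3.759°.
cos H₀ = −tan(+81.3°) tan(+3.759°) = -0.4294, H₀ = 2.0146 rad.
Bracket: H₀ sin φ sin δ + cos φ cos δ sin H₀ = 2.0146×0.98849×0.06556 + 0.15126×0.99785×0.90313 = 0.130557 + 0.136314 = 0.266871.
Q̄ = (S₀/π) × [bracket] = (1361/π) × 0.266871 = 115.61 W/m².
— Configuration B (φ=+26.3°):
cos H₀ = −tan(+26.3°) tan(+3.759°) = -0.0325, H₀ = 1.6033 rad.
Bracket: H₀ sin φ sin δ + cos φ cos δ sin H₀ = 1.6033×0.44307×0.06556 + 0.89649×0.99785×0.99947 = 0.046572 + 0.894088 = 0.940660.
Q̄ = (S₀/π) × [bracket] = (1361/π) × 0.940660 = 407.51 W/m².
Ratio Q̄_A / Q̄_B = 115.61 / 407.51 = 0.2837.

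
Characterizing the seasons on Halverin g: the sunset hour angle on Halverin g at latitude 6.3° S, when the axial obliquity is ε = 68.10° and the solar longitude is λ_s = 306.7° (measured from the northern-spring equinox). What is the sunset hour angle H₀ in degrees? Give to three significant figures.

Solar declination: sin δ = sin ε · sin λ_s = sin 68.10° × sin 306.7° = -0.74392, so δ = -48.066°.
cos H₀ = −tan φ · tan δ = −tan(-6.3°) × tan(-48.066°) = -0.1229, so H₀ = 1.6940 rad = 97.06°.

H₀ = 97.1°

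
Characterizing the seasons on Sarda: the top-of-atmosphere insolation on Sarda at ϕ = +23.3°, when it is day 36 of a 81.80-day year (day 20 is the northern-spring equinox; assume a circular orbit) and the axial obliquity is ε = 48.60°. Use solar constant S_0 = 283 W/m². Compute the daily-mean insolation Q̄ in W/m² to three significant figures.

Solar longitude: L_s = 360° × (36 − 20)/81.80 = 70.416°.
sin δ = sin 48.60° × sin 70.416° = 0.70672, so δ = +44.968°.
cos h₀ = −tan(+23.3°) tan(+44.968°) = -0.4302, h₀ = 2.0155 rad.
Bracket: h₀ sin ϕ sin δ + cos ϕ cos δ sin h₀ = 2.0155×0.39555×0.70672 + 0.91845×0.70750×0.90274 = 0.563419 + 0.586603 = 1.150022.
Q̄ = (S_0/π) × [bracket] = (283/π) × 1.150022 = 103.6 W/m².

Q̄ ≈ 104 W/m²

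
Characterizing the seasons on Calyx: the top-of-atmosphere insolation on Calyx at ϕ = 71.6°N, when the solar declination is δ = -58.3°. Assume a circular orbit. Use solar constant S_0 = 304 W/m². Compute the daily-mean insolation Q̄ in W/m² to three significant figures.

Q̄ ≈ 0.00 W/m²

cos h₀ = −tan(+71.6°) tan(-58.300°) = 4.8673 ≥ 1 ⇒ polar night, h₀ = 0 and Q̄ = 0.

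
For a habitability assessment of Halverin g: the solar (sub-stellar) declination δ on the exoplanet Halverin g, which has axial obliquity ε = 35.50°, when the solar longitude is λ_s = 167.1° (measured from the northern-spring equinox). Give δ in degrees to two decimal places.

δ = +7.45°

sin δ = sin ε · sin λ_s = sin 35.50° × sin 167.1° = 0.129642.
δ = arcsin(0.129642) = +7.45°.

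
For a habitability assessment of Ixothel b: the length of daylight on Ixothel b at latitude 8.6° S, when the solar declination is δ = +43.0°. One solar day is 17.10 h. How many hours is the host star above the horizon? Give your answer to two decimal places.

cos H₀ = −tan φ · tan δ = −tan(-8.6°) × tan(+43.000°) = 0.1410, so H₀ = 1.4293 rad = 81.89°.
Daylight = 2H₀/(2π) × 17.10 h = (1.4293/π) × 17.10 = 7.78 h.

7.78 h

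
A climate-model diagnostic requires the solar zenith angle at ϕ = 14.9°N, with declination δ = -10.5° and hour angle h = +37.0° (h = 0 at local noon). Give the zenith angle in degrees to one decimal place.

θ_z = 44.6°

cos θ_z = sin ϕ sin δ + cos ϕ cos δ cos h = -0.046859 + 0.758859 = 0.712000.
θ_z = arccos(0.712000) = 44.6°.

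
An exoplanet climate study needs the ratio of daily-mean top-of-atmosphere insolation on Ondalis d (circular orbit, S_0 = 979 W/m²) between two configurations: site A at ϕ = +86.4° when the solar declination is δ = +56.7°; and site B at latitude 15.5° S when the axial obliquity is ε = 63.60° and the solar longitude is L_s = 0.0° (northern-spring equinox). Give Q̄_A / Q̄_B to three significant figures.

Q̄_A / Q̄_B ≈ 2.72

— Configuration A (ϕ=+86.4°):
cos h₀ = −tan(+86.4°) tan(+56.700°) = -24.1971 ≤ −1 ⇒ polar day, h₀ = π.
Bracket: h₀ sin ϕ sin δ + cos ϕ cos δ sin h₀ = 3.1416×0.99803×0.83581 + 0.06279×0.54902×0.00000 = 2.620608 + 0.000000 = 2.620608.
Q̄ = (S_0/π) × [bracket] = (979/π) × 2.620608 = 816.65 W/m².
— Configuration B (ϕ=-15.5°):
Solar declination: sin δ = sin ε · sin L_s = sin 63.60° × sin 0.0° = 0.00000, so δ = +0.000°.
cos h₀ = −tan(-15.5°) tan(+0.000°) = 0.0000, h₀ = 1.5708 rad.
Bracket: h₀ sin ϕ sin δ + cos ϕ cos δ sin h₀ = 1.5708×-0.26724×0.00000 + 0.96363×1.00000×1.00000 = -0.000000 + 0.963630 = 0.963630.
Q̄ = (S_0/π) × [bracket] = (979/π) × 0.963630 = 300.29 W/m².
Ratio Q̄_A / Q̄_B = 816.65 / 300.29 = 2.720.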